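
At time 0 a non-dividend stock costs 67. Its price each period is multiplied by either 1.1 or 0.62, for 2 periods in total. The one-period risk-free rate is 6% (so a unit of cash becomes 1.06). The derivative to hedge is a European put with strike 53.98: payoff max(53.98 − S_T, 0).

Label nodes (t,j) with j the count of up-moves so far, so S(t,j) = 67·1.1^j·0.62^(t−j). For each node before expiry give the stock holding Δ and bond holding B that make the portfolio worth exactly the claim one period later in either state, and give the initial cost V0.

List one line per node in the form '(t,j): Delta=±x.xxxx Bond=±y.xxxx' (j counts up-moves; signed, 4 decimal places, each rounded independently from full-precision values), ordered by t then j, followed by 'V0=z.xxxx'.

(0,0): Delta=-0.2716 Bond=19.4951
(1,0): Delta=-1.0000 Bond=50.9245
(1,1): Delta=-0.2342 Bond=17.9139
V0=1.3011

Since d<R<u, set p* = (R−d)/(u−d) = 0.9167; price each node as the discounted p*-expectation of its children.
Terminal payoffs: V(2,0)=28.2252, V(2,1)=8.2860, V(2,2)=0.0000
  t=1,j=0: stock 41.5400 → up 45.6940 (V=8.2860), down 25.7548 (V=28.2252). Price 9.3845; hedge Δ=-1.0000, bond B=50.9245.
  t=1,j=1: stock 73.7000 → up 81.0700 (V=0.0000), down 45.6940 (V=8.2860). Price 0.6514; hedge Δ=-0.2342, bond B=17.9139.
  t=0,j=0: stock 67.0000 → up 73.7000 (V=0.6514), down 41.5400 (V=9.3845). Price 1.3011; hedge Δ=-0.2716, bond B=19.4951.
Each (Δ,B) replicates both successor values, so the strategy is self-financing and V0 is arbitrage-free.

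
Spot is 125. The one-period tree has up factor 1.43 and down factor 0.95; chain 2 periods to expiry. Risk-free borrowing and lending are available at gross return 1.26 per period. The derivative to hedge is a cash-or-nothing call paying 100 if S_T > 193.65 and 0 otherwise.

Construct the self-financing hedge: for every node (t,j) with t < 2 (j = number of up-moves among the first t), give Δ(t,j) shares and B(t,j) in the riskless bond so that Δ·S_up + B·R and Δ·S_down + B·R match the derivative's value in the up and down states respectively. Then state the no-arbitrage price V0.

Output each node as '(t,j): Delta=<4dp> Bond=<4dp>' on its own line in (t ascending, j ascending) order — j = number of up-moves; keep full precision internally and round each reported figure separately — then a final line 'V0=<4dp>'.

No-arbitrage ⇒ martingale measure with p* = (R−d)/(u−d) = 0.6458.
Terminal payoffs: V(2,0)=0.0000, V(2,1)=0.0000, V(2,2)=100.0000
  t=1,j=0: stock 118.7500 → up 169.8125 (V=0.0000), down 112.8125 (V=0.0000). Price 0.0000; hedge Δ=0.0000, bond B=0.0000.
  t=1,j=1: stock 178.7500 → up 255.6125 (V=100.0000), down 169.8125 (V=0.0000). Price 51.2566; hedge Δ=1.1655, bond B=-157.0767.
  t=0,j=0: stock 125.0000 → up 178.7500 (V=51.2566), down 118.7500 (V=0.0000). Price 26.2724; hedge Δ=0.8543, bond B=-80.5122.
Root portfolio cost Δ·125+B reproduces V0=26.2724.

(0,0): Delta=0.8543 Bond=-80.5122
(1,0): Delta=0.0000 Bond=0.0000
(1,1): Delta=1.1655 Bond=-157.0767
V0=26.2724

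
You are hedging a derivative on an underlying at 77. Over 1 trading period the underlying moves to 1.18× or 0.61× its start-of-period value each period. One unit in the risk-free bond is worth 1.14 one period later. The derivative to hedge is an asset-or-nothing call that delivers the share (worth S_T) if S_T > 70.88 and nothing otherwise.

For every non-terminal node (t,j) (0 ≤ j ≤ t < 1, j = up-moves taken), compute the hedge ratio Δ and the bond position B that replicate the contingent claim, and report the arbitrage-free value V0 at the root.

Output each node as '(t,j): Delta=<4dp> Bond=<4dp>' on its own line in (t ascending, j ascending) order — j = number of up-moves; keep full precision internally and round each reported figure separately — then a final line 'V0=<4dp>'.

No-arbitrage ⇒ martingale measure with p* = (R−d)/(u−d) = 0.9298.
Terminal values V(1,·): V(1,0)=0.0000, V(1,1)=90.8600
  t=0,j=0: stock 77.0000 → up 90.8600 (V=90.8600), down 46.9700 (V=0.0000). Price 74.1086; hedge Δ=2.0702, bond B=-85.2949.
Check: Δ(0,0)·S0 + B(0,0) = 74.1086 = V0.

(0,0): Delta=2.0702 Bond=-85.2949
V0=74.1086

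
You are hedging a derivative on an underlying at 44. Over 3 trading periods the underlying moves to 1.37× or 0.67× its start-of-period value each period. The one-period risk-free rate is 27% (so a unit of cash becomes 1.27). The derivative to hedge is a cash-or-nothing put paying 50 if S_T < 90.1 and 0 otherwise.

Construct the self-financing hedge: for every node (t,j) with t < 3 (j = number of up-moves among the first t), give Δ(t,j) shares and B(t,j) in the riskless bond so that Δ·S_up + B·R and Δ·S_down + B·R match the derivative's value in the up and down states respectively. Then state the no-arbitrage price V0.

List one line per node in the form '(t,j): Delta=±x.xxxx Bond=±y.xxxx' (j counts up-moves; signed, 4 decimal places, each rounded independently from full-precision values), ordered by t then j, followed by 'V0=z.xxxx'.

Under the risk-neutral measure, an up-move has probability p* = (R−d)/(u−d) = 0.8571 and values discount at R = 1.27.
Terminal values V(3,·): V(3,0)=50.0000, V(3,1)=50.0000, V(3,2)=50.0000, V(3,3)=0.0000
(2,0): S=19.7516. Δ = (V_up−V_dn)/(S_up−S_dn) = (50.0000−50.0000)/(27.0597−13.2336) = 0.0000. V = [p*·50.0000 + (1−p*)·50.0000]/1.27 = 39.3701. B = V − Δ·S = 39.3701.
(2,1): S=40.3876. Δ = (V_up−V_dn)/(S_up−S_dn) = (50.0000−50.0000)/(55.3310−27.0597) = 0.0000. V = [p*·50.0000 + (1−p*)·50.0000]/1.27 = 39.3701. B = V − Δ·S = 39.3701.
(2,2): S=82.5836. Δ = (V_up−V_dn)/(S_up−S_dn) = (0.0000−50.0000)/(113.1395−55.3310) = -0.8649. V = [p*·0.0000 + (1−p*)·50.0000]/1.27 = 5.6243. B = V − Δ·S = 77.0529.
(1,0): S=29.4800. Δ = (V_up−V_dn)/(S_up−S_dn) = (39.3701−39.3701)/(40.3876−19.7516) = 0.0000. V = [p*·39.3701 + (1−p*)·39.3701]/1.27 = 31.0001. B = V − Δ·S = 31.0001.
(1,1): S=60.2800. Δ = (V_up−V_dn)/(S_up−S_dn) = (5.6243−39.3701)/(82.5836−40.3876) = -0.7997. V = [p*·5.6243 + (1−p*)·39.3701]/1.27 = 8.2245. B = V − Δ·S = 56.4328.
(0,0): S=44.0000. Δ = (V_up−V_dn)/(S_up−S_dn) = (8.2245−31.0001)/(60.2800−29.4800) = -0.7395. V = [p*·8.2245 + (1−p*)·31.0001]/1.27 = 9.0379. B = V − Δ·S = 41.5744.
Self-financing check: at every node Δ·S+B equals the discounted successor values.

(0,0): Delta=-0.7395 Bond=41.5744
(1,0): Delta=0.0000 Bond=31.0001
(1,1): Delta=-0.7997 Bond=56.4328
(2,0): Delta=0.0000 Bond=39.3701
(2,1): Delta=0.0000 Bond=39.3701
(2,2): Delta=-0.8649 Bond=77.0529
V0=9.0379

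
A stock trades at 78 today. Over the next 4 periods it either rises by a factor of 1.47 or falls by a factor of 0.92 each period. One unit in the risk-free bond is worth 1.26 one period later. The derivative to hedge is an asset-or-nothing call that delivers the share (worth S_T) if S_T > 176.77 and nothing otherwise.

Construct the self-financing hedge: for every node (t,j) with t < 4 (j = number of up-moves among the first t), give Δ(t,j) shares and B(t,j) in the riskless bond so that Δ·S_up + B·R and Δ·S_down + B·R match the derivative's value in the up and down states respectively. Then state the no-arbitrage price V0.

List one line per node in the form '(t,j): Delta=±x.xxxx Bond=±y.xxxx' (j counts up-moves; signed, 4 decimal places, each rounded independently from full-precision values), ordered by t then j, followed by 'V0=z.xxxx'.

(0,0): Delta=1.5379 Bond=-66.2198
(1,0): Delta=1.3902 Bond=-72.8418
(1,1): Delta=1.5949 Bond=-89.9810
(2,0): Delta=0.0000 Bond=0.0000
(2,1): Delta=1.9276 Bond=-148.4686
(2,2): Delta=1.4663 Bond=-91.7012
(3,0): Delta=0.0000 Bond=0.0000
(3,1): Delta=0.0000 Bond=0.0000
(3,2): Delta=2.6727 Bond=-302.6140
(3,3): Delta=1.0000 Bond=0.0000
V0=53.7332

Under the risk-neutral measure, an up-move has probability p* = (R−d)/(u−d) = 0.6182 and values discount at R = 1.26.
Payoff layer (t=4): V(4,0)=0.0000, V(4,1)=0.0000, V(4,2)=0.0000, V(4,3)=227.9473, V(4,4)=364.2201
(3,0): S=60.7377. Δ = (V_up−V_dn)/(S_up−S_dn) = (0.0000−0.0000)/(89.2844−55.8787) = 0.0000. V = [p*·0.0000 + (1−p*)·0.0000]/1.26 = 0.0000. B = V − Δ·S = 0.0000.
(3,1): S=97.0482. Δ = (V_up−V_dn)/(S_up−S_dn) = (0.0000−0.0000)/(142.6609−89.2844) = 0.0000. V = [p*·0.0000 + (1−p*)·0.0000]/1.26 = 0.0000. B = V − Δ·S = 0.0000.
(3,2): S=155.0662. Δ = (V_up−V_dn)/(S_up−S_dn) = (227.9473−0.0000)/(227.9473−142.6609) = 2.6727. V = [p*·227.9473 + (1−p*)·0.0000]/1.26 = 111.8356. B = V − Δ·S = -302.6140.
(3,3): S=247.7688. Δ = (V_up−V_dn)/(S_up−S_dn) = (364.2201−227.9473)/(364.2201−227.9473) = 1.0000. V = [p*·364.2201 + (1−p*)·227.9473]/1.26 = 247.7688. B = V − Δ·S = 0.0000.
(2,0): S=66.0192. Δ = (V_up−V_dn)/(S_up−S_dn) = (0.0000−0.0000)/(97.0482−60.7377) = 0.0000. V = [p*·0.0000 + (1−p*)·0.0000]/1.26 = 0.0000. B = V − Δ·S = 0.0000.
(2,1): S=105.4872. Δ = (V_up−V_dn)/(S_up−S_dn) = (111.8356−0.0000)/(155.0662−97.0482) = 1.9276. V = [p*·111.8356 + (1−p*)·0.0000]/1.26 = 54.8688. B = V − Δ·S = -148.4686.
(2,2): S=168.5502. Δ = (V_up−V_dn)/(S_up−S_dn) = (247.7688−111.8356)/(247.7688−155.0662) = 1.4663. V = [p*·247.7688 + (1−p*)·111.8356]/1.26 = 155.4500. B = V − Δ·S = -91.7012.
(1,0): S=71.7600. Δ = (V_up−V_dn)/(S_up−S_dn) = (54.8688−0.0000)/(105.4872−66.0192) = 1.3902. V = [p*·54.8688 + (1−p*)·0.0000]/1.26 = 26.9198. B = V − Δ·S = -72.8418.
(1,1): S=114.6600. Δ = (V_up−V_dn)/(S_up−S_dn) = (155.4500−54.8688)/(168.5502−105.4872) = 1.5949. V = [p*·155.4500 + (1−p*)·54.8688]/1.26 = 92.8939. B = V − Δ·S = -89.9810.
(0,0): S=78.0000. Δ = (V_up−V_dn)/(S_up−S_dn) = (92.8939−26.9198)/(114.6600−71.7600) = 1.5379. V = [p*·92.8939 + (1−p*)·26.9198]/1.26 = 53.7332. B = V − Δ·S = -66.2198.
Check: Δ(0,0)·S0 + B(0,0) = 53.7332 = V0.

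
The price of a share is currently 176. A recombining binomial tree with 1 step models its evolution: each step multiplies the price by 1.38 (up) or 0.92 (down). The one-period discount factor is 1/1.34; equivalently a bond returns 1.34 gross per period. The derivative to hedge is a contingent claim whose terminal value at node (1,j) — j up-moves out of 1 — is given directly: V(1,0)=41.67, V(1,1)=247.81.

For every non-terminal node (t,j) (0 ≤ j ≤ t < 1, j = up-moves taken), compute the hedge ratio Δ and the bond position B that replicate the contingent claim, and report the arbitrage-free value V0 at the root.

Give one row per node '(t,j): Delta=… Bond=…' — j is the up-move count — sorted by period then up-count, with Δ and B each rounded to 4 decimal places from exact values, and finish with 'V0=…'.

Since d<R<u, set p* = (R−d)/(u−d) = 0.9130; price each node as the discounted p*-expectation of its children.
Terminal payoffs: V(1,0)=41.6700, V(1,1)=247.8100
  t=0,j=0: stock 176.0000 → up 242.8800 (V=247.8100), down 161.9200 (V=41.6700). Price 171.5558; hedge Δ=2.5462, bond B=-276.5746.
Each (Δ,B) replicates both successor values, so the strategy is self-financing and V0 is arbitrage-free.

(0,0): Delta=2.5462 Bond=-276.5746
V0=171.5558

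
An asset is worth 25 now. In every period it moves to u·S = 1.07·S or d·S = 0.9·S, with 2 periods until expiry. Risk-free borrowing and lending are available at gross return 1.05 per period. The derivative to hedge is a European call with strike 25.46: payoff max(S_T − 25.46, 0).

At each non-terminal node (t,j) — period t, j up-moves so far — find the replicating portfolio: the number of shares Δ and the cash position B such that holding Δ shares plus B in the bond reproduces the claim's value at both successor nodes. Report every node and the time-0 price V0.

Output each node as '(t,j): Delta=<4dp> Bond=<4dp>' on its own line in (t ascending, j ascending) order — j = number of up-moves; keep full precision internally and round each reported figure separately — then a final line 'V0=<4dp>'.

(0,0): Delta=0.6253 Bond=-13.3995
(1,0): Delta=0.0000 Bond=0.0000
(1,1): Delta=0.6954 Bond=-15.9454
V0=2.2332

Since d<R<u, set p* = (R−d)/(u−d) = 0.8824; price each node as the discounted p*-expectation of its children.
Terminal payoffs: V(2,0)=0.0000, V(2,1)=0.0000, V(2,2)=3.1625
Node (1,0) S=22.5000: V=(p*·0.0000+(1−p*)·0.0000)/1.05=0.0000; Δ=(0.0000−0.0000)/(24.0750−20.2500)=0.0000; B=V−Δ·S=0.0000
Node (1,1) S=26.7500: V=(p*·3.1625+(1−p*)·0.0000)/1.05=2.6576; Δ=(3.1625−0.0000)/(28.6225−24.0750)=0.6954; B=V−Δ·S=-15.9454
Node (0,0) S=25.0000: V=(p*·2.6576+(1−p*)·0.0000)/1.05=2.2332; Δ=(2.6576−0.0000)/(26.7500−22.5000)=0.6253; B=V−Δ·S=-13.3995
Each (Δ,B) replicates both successor values, so the strategy is self-financing and V0 is arbitrage-free.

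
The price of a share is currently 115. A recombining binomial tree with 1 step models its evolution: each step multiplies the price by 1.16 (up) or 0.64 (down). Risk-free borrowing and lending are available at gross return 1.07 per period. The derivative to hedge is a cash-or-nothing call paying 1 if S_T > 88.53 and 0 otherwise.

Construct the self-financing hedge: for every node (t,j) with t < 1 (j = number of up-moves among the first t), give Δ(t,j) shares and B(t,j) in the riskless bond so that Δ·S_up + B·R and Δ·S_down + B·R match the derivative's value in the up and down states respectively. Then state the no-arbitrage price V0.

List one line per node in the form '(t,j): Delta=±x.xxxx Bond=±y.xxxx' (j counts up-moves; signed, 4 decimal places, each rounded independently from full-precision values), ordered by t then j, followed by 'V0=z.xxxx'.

(0,0): Delta=0.0167 Bond=-1.1503
V0=0.7728

The replicating-portfolio and risk-neutral prices coincide; use p* = (1.07−0.64)/(1.16−0.64) = 0.8269 for the latter.
Terminal payoffs: V(1,0)=0.0000, V(1,1)=1.0000
Node (0,0) S=115.0000: V=(p*·1.0000+(1−p*)·0.0000)/1.07=0.7728; Δ=(1.0000−0.0000)/(133.4000−73.6000)=0.0167; B=V−Δ·S=-1.1503
Each (Δ,B) replicates both successor values, so the strategy is self-financing and V0 is arbitrage-free.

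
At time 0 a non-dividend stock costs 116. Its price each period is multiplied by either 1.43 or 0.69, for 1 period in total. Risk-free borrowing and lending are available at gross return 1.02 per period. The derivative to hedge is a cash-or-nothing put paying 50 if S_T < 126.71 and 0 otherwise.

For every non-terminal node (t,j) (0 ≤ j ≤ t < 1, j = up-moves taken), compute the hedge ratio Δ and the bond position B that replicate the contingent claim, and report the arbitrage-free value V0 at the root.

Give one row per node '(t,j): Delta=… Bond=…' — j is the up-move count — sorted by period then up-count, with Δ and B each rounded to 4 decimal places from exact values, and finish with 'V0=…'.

(0,0): Delta=-0.5825 Bond=94.7271
V0=27.1595

Under the risk-neutral measure, an up-move has probability p* = (R−d)/(u−d) = 0.4459 and values discount at R = 1.02.
Terminal values V(1,·): V(1,0)=50.0000, V(1,1)=0.0000
(0,0): S=116.0000. Δ = (V_up−V_dn)/(S_up−S_dn) = (0.0000−50.0000)/(165.8800−80.0400) = -0.5825. V = [p*·0.0000 + (1−p*)·50.0000]/1.02 = 27.1595. B = V − Δ·S = 94.7271.
Self-financing check: at every node Δ·S+B equals the discounted successor values.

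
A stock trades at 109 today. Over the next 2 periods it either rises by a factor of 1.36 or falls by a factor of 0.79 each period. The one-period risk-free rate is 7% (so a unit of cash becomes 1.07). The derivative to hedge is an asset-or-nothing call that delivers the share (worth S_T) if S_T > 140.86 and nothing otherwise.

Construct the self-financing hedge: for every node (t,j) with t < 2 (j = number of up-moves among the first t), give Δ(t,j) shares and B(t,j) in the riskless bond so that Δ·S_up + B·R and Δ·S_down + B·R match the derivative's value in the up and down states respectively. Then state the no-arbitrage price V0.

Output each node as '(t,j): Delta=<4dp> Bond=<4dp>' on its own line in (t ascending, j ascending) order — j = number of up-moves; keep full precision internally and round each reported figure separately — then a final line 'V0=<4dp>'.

Risk-neutral probability p* = (R−d)/(u−d) = (1.07−0.79)/(1.36−0.79) = 0.4912.
Payoff layer (t=2): V(2,0)=0.0000, V(2,1)=0.0000, V(2,2)=201.6064
  t=1,j=0: stock 86.1100 → up 117.1096 (V=0.0000), down 68.0269 (V=0.0000). Price 0.0000; hedge Δ=0.0000, bond B=0.0000.
  t=1,j=1: stock 148.2400 → up 201.6064 (V=201.6064), down 117.1096 (V=0.0000). Price 92.5558; hedge Δ=2.3860, bond B=-261.1396.
  t=0,j=0: stock 109.0000 → up 148.2400 (V=92.5558), down 86.1100 (V=0.0000). Price 42.4916; hedge Δ=1.4897, bond B=-119.8870.
Self-financing check: at every node Δ·S+B equals the discounted successor values.

(0,0): Delta=1.4897 Bond=-119.8870
(1,0): Delta=0.0000 Bond=0.0000
(1,1): Delta=2.3860 Bond=-261.1396
V0=42.4916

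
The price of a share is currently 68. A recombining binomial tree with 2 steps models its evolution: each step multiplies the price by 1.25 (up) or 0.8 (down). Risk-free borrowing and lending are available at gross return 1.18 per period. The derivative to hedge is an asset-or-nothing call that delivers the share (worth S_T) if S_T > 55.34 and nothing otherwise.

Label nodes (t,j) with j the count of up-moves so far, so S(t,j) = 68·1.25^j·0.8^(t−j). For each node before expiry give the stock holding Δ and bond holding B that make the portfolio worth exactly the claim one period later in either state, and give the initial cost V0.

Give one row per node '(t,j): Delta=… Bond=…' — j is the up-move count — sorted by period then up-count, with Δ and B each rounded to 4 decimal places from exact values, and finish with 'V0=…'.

Risk-neutral probability p* = (R−d)/(u−d) = (1.18−0.8)/(1.25−0.8) = 0.8444.
Terminal payoffs: V(2,0)=0.0000, V(2,1)=68.0000, V(2,2)=106.2500
  t=1,j=0: stock 54.4000 → up 68.0000 (V=68.0000), down 43.5200 (V=0.0000). Price 48.6629; hedge Δ=2.7778, bond B=-102.4482.
  t=1,j=1: stock 85.0000 → up 106.2500 (V=106.2500), down 68.0000 (V=68.0000). Price 85.0000; hedge Δ=1.0000, bond B=0.0000.
  t=0,j=0: stock 68.0000 → up 85.0000 (V=85.0000), down 54.4000 (V=48.6629). Price 67.2437; hedge Δ=1.1875, bond B=-13.5054.
The time-0 hedge costs 67.2437, which is the no-arbitrage price.

(0,0): Delta=1.1875 Bond=-13.5054
(1,0): Delta=2.7778 Bond=-102.4482
(1,1): Delta=1.0000 Bond=0.0000
V0=67.2437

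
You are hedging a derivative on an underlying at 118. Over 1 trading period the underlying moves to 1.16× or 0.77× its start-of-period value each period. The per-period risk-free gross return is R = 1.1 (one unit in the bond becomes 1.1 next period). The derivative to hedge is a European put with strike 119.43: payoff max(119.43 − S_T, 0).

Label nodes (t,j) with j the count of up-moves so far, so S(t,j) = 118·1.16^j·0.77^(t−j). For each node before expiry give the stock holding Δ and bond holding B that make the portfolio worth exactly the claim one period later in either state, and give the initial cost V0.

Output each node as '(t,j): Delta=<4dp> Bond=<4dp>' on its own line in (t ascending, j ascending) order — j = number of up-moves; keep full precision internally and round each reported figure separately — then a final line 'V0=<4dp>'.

(0,0): Delta=-0.6208 Bond=77.2522
V0=3.9958

The replicating-portfolio and risk-neutral prices coincide; use p* = (1.1−0.77)/(1.16−0.77) = 0.8462 for the latter.
Payoff layer (t=1): V(1,0)=28.5700, V(1,1)=0.0000
  t=0,j=0: stock 118.0000 → up 136.8800 (V=0.0000), down 90.8600 (V=28.5700). Price 3.9958; hedge Δ=-0.6208, bond B=77.2522.
Root portfolio cost Δ·118+B reproduces V0=3.9958.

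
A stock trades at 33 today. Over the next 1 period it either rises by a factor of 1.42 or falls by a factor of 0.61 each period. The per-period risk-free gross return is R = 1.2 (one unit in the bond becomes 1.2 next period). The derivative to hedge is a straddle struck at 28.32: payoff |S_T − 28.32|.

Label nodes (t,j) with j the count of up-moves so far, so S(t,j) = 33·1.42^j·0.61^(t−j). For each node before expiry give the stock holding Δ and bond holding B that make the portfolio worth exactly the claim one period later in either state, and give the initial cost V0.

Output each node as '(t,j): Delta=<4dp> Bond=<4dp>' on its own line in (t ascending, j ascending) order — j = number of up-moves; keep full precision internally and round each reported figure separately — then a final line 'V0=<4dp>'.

The replicating-portfolio and risk-neutral prices coincide; use p* = (1.2−0.61)/(1.42−0.61) = 0.7284 for the latter.
Terminal payoffs: V(1,0)=8.1900, V(1,1)=18.5400
(0,0): S=33.0000. Δ = (V_up−V_dn)/(S_up−S_dn) = (18.5400−8.1900)/(46.8600−20.1300) = 0.3872. V = [p*·18.5400 + (1−p*)·8.1900]/1.2 = 13.1074. B = V − Δ·S = 0.3296.
Check: Δ(0,0)·S0 + B(0,0) = 13.1074 = V0.

(0,0): Delta=0.3872 Bond=0.3296
V0=13.1074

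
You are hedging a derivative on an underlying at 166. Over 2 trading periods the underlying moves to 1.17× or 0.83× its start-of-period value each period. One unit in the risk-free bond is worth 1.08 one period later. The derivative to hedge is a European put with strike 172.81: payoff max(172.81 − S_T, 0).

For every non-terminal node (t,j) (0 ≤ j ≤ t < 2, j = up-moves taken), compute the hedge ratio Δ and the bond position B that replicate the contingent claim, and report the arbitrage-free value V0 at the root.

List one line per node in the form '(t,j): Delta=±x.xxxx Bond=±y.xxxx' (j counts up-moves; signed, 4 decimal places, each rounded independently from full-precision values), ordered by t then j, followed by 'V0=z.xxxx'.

Risk-neutral probability p* = (R−d)/(u−d) = (1.08−0.83)/(1.17−0.83) = 0.7353.
At expiry t=2: V(2,0)=58.4526, V(2,1)=11.6074, V(2,2)=0.0000
(1,0): S=137.7800. Δ = (V_up−V_dn)/(S_up−S_dn) = (11.6074−58.4526)/(161.2026−114.3574) = -1.0000. V = [p*·11.6074 + (1−p*)·58.4526]/1.08 = 22.2293. B = V − Δ·S = 160.0093.
(1,1): S=194.2200. Δ = (V_up−V_dn)/(S_up−S_dn) = (0.0000−11.6074)/(227.2374−161.2026) = -0.1758. V = [p*·0.0000 + (1−p*)·11.6074]/1.08 = 2.8450. B = V − Δ·S = 36.9844.
(0,0): S=166.0000. Δ = (V_up−V_dn)/(S_up−S_dn) = (2.8450−22.2293)/(194.2200−137.7800) = -0.3434. V = [p*·2.8450 + (1−p*)·22.2293]/1.08 = 7.3853. B = V − Δ·S = 64.3979.
Root portfolio cost Δ·166+B reproduces V0=7.3853.

(0,0): Delta=-0.3434 Bond=64.3979
(1,0): Delta=-1.0000 Bond=160.0093
(1,1): Delta=-0.1758 Bond=36.9844
V0=7.3853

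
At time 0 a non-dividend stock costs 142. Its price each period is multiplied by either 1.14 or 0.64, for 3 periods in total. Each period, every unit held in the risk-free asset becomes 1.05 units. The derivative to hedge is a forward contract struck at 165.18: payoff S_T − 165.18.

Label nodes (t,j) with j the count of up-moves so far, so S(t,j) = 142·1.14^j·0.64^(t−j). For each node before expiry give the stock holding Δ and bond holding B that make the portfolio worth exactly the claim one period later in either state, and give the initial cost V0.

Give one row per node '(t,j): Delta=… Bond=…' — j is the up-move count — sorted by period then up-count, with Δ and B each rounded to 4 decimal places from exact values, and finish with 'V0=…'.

The replicating-portfolio and risk-neutral prices coincide; use p* = (1.05−0.64)/(1.14−0.64) = 0.8200 for the latter.
At expiry t=3: V(3,0)=-127.9556, V(3,1)=-98.8740, V(3,2)=-47.0724, V(3,3)=45.1992
(2,0): S=58.1632. Δ = (V_up−V_dn)/(S_up−S_dn) = (-98.8740−-127.9556)/(66.3060−37.2244) = 1.0000. V = [p*·-98.8740 + (1−p*)·-127.9556]/1.05 = -99.1511. B = V − Δ·S = -157.3143.
(2,1): S=103.6032. Δ = (V_up−V_dn)/(S_up−S_dn) = (-47.0724−-98.8740)/(118.1076−66.3060) = 1.0000. V = [p*·-47.0724 + (1−p*)·-98.8740]/1.05 = -53.7111. B = V − Δ·S = -157.3143.
(2,2): S=184.5432. Δ = (V_up−V_dn)/(S_up−S_dn) = (45.1992−-47.0724)/(210.3792−118.1076) = 1.0000. V = [p*·45.1992 + (1−p*)·-47.0724]/1.05 = 27.2289. B = V − Δ·S = -157.3143.
(1,0): S=90.8800. Δ = (V_up−V_dn)/(S_up−S_dn) = (-53.7111−-99.1511)/(103.6032−58.1632) = 1.0000. V = [p*·-53.7111 + (1−p*)·-99.1511]/1.05 = -58.9431. B = V − Δ·S = -149.8231.
(1,1): S=161.8800. Δ = (V_up−V_dn)/(S_up−S_dn) = (27.2289−-53.7111)/(184.5432−103.6032) = 1.0000. V = [p*·27.2289 + (1−p*)·-53.7111]/1.05 = 12.0569. B = V − Δ·S = -149.8231.
(0,0): S=142.0000. Δ = (V_up−V_dn)/(S_up−S_dn) = (12.0569−-58.9431)/(161.8800−90.8800) = 1.0000. V = [p*·12.0569 + (1−p*)·-58.9431]/1.05 = -0.6887. B = V − Δ·S = -142.6887.
Each (Δ,B) replicates both successor values, so the strategy is self-financing and V0 is arbitrage-free.

(0,0): Delta=1.0000 Bond=-142.6887
(1,0): Delta=1.0000 Bond=-149.8231
(1,1): Delta=1.0000 Bond=-149.8231
(2,0): Delta=1.0000 Bond=-157.3143
(2,1): Delta=1.0000 Bond=-157.3143
(2,2): Delta=1.0000 Bond=-157.3143
V0=-0.6887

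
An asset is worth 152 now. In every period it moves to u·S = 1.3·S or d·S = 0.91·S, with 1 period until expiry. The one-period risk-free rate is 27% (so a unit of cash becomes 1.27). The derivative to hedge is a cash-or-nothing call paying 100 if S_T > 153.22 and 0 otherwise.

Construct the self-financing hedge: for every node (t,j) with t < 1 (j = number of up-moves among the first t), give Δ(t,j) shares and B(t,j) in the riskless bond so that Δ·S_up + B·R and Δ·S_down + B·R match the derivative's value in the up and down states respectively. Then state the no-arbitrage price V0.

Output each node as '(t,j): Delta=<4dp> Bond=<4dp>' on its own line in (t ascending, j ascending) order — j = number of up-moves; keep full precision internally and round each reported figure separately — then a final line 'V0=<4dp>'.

The replicating-portfolio and risk-neutral prices coincide; use p* = (1.27−0.91)/(1.3−0.91) = 0.9231 for the latter.
At expiry t=1: V(1,0)=0.0000, V(1,1)=100.0000
Node (0,0) S=152.0000: V=(p*·100.0000+(1−p*)·0.0000)/1.27=72.6832; Δ=(100.0000−0.0000)/(197.6000−138.3200)=1.6869; B=V−Δ·S=-183.7270
Each (Δ,B) replicates both successor values, so the strategy is self-financing and V0 is arbitrage-free.

(0,0): Delta=1.6869 Bond=-183.7270
V0=72.6832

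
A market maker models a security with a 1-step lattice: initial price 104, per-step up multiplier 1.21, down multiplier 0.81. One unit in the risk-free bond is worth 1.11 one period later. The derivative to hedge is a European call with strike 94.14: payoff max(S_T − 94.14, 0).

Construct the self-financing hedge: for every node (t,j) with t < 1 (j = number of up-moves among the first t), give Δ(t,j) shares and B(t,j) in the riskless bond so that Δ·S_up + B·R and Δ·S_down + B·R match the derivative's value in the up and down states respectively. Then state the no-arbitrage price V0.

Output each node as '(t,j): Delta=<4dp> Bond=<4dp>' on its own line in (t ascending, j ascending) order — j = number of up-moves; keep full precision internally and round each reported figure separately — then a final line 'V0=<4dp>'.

(0,0): Delta=0.7620 Bond=-57.8311
V0=21.4189

Since d<R<u, set p* = (R−d)/(u−d) = 0.7500; price each node as the discounted p*-expectation of its children.
Terminal values V(1,·): V(1,0)=0.0000, V(1,1)=31.7000
(0,0): S=104.0000. Δ = (V_up−V_dn)/(S_up−S_dn) = (31.7000−0.0000)/(125.8400−84.2400) = 0.7620. V = [p*·31.7000 + (1−p*)·0.0000]/1.11 = 21.4189. B = V − Δ·S = -57.8311.
The time-0 hedge costs 21.4189, which is the no-arbitrage price.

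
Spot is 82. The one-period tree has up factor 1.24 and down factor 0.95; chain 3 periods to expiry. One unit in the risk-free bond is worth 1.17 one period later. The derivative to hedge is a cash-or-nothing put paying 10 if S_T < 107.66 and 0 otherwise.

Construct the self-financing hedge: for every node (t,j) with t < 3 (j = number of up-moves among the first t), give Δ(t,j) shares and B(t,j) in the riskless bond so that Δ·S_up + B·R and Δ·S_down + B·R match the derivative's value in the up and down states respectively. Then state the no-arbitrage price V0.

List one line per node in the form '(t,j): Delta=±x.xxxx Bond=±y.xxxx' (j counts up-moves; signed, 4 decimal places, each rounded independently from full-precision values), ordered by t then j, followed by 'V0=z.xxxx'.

(0,0): Delta=-0.1125 Bond=10.1411
(1,0): Delta=-0.2870 Bond=25.4594
(1,1): Delta=-0.0700 Bond=7.5397
(2,0): Delta=0.0000 Bond=8.5470
(2,1): Delta=-0.3570 Bond=36.5458
(2,2): Delta=0.0000 Bond=0.0000
V0=0.9157

Under the risk-neutral measure, an up-move has probability p* = (R−d)/(u−d) = 0.7586 and values discount at R = 1.17.
Terminal values V(3,·): V(3,0)=10.0000, V(3,1)=10.0000, V(3,2)=0.0000, V(3,3)=0.0000
  t=2,j=0: stock 74.0050 → up 91.7662 (V=10.0000), down 70.3047 (V=10.0000). Price 8.5470; hedge Δ=0.0000, bond B=8.5470.
  t=2,j=1: stock 96.5960 → up 119.7790 (V=0.0000), down 91.7662 (V=10.0000). Price 2.0631; hedge Δ=-0.3570, bond B=36.5458.
  t=2,j=2: stock 126.0832 → up 156.3432 (V=0.0000), down 119.7790 (V=0.0000). Price 0.0000; hedge Δ=0.0000, bond B=0.0000.
  t=1,j=0: stock 77.9000 → up 96.5960 (V=2.0631), down 74.0050 (V=8.5470). Price 3.1010; hedge Δ=-0.2870, bond B=25.4594.
  t=1,j=1: stock 101.6800 → up 126.0832 (V=0.0000), down 96.5960 (V=2.0631). Price 0.4256; hedge Δ=-0.0700, bond B=7.5397.
  t=0,j=0: stock 82.0000 → up 101.6800 (V=0.4256), down 77.9000 (V=3.1010). Price 0.9157; hedge Δ=-0.1125, bond B=10.1411.
Root portfolio cost Δ·82+B reproduces V0=0.9157.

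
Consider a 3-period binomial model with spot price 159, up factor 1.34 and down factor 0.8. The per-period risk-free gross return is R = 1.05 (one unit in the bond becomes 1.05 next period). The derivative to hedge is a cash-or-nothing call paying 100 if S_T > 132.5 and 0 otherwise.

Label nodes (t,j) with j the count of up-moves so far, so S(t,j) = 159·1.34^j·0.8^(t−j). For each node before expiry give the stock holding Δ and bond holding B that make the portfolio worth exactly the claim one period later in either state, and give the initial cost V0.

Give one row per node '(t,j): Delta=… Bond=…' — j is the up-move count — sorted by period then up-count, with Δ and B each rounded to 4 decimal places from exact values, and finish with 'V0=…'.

Under the risk-neutral measure, an up-move has probability p* = (R−d)/(u−d) = 0.4630 and values discount at R = 1.05.
Payoff layer (t=3): V(3,0)=0.0000, V(3,1)=100.0000, V(3,2)=100.0000, V(3,3)=100.0000
  t=2,j=0: stock 101.7600 → up 136.3584 (V=100.0000), down 81.4080 (V=0.0000). Price 44.0917; hedge Δ=1.8198, bond B=-141.0935.
  t=2,j=1: stock 170.4480 → up 228.4003 (V=100.0000), down 136.3584 (V=100.0000). Price 95.2381; hedge Δ=0.0000, bond B=95.2381.
  t=2,j=2: stock 285.5004 → up 382.5705 (V=100.0000), down 228.4003 (V=100.0000). Price 95.2381; hedge Δ=0.0000, bond B=95.2381.
  t=1,j=0: stock 127.2000 → up 170.4480 (V=95.2381), down 101.7600 (V=44.0917). Price 64.5434; hedge Δ=0.7446, bond B=-30.1721.
  t=1,j=1: stock 213.0600 → up 285.5004 (V=95.2381), down 170.4480 (V=95.2381). Price 90.7029; hedge Δ=0.0000, bond B=90.7029.
  t=0,j=0: stock 159.0000 → up 213.0600 (V=90.7029), down 127.2000 (V=64.5434). Price 73.0041; hedge Δ=0.3047, bond B=24.5605.
Each (Δ,B) replicates both successor values, so the strategy is self-financing and V0 is arbitrage-free.

(0,0): Delta=0.3047 Bond=24.5605
(1,0): Delta=0.7446 Bond=-30.1721
(1,1): Delta=0.0000 Bond=90.7029
(2,0): Delta=1.8198 Bond=-141.0935
(2,1): Delta=0.0000 Bond=95.2381
(2,2): Delta=0.0000 Bond=95.2381
V0=73.0041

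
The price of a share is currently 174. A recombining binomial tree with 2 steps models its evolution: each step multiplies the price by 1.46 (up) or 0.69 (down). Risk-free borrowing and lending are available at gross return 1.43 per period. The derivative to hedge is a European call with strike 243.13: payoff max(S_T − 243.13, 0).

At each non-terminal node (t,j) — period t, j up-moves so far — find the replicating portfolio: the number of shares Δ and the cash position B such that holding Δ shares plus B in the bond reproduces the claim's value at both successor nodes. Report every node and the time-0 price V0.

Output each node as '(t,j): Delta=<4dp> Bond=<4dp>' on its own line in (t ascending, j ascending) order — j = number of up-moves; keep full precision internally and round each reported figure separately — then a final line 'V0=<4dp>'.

Under the risk-neutral measure, an up-move has probability p* = (R−d)/(u−d) = 0.9610 and values discount at R = 1.43.
Terminal payoffs: V(2,0)=0.0000, V(2,1)=0.0000, V(2,2)=127.7684
Node (1,0) S=120.0600: V=(p*·0.0000+(1−p*)·0.0000)/1.43=0.0000; Δ=(0.0000−0.0000)/(175.2876−82.8414)=0.0000; B=V−Δ·S=0.0000
Node (1,1) S=254.0400: V=(p*·127.7684+(1−p*)·0.0000)/1.43=85.8674; Δ=(127.7684−0.0000)/(370.8984−175.2876)=0.6532; B=V−Δ·S=-80.0656
Node (0,0) S=174.0000: V=(p*·85.8674+(1−p*)·0.0000)/1.43=57.7076; Δ=(85.8674−0.0000)/(254.0400−120.0600)=0.6409; B=V−Δ·S=-53.8085
Check: Δ(0,0)·S0 + B(0,0) = 57.7076 = V0.

(0,0): Delta=0.6409 Bond=-53.8085
(1,0): Delta=0.0000 Bond=0.0000
(1,1): Delta=0.6532 Bond=-80.0656
V0=57.7076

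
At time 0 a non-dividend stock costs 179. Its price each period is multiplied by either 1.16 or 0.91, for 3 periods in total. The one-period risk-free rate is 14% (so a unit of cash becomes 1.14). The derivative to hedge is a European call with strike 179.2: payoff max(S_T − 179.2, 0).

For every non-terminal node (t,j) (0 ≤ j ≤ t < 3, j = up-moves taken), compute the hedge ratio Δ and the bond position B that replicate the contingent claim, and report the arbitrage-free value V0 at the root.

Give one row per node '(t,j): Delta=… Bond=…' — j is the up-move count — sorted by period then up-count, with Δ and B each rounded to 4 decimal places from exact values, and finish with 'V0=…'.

Under the risk-neutral measure, an up-move has probability p* = (R−d)/(u−d) = 0.9200 and values discount at R = 1.14.
Terminal payoffs: V(3,0)=0.0000, V(3,1)=0.0000, V(3,2)=39.9848, V(3,3)=100.2004
  t=2,j=0: stock 148.2299 → up 171.9467 (V=0.0000), down 134.8892 (V=0.0000). Price 0.0000; hedge Δ=0.0000, bond B=0.0000.
  t=2,j=1: stock 188.9524 → up 219.1848 (V=39.9848), down 171.9467 (V=0.0000). Price 32.2684; hedge Δ=0.8465, bond B=-127.6707.
  t=2,j=2: stock 240.8624 → up 279.4004 (V=100.2004), down 219.1848 (V=39.9848). Price 83.6694; hedge Δ=1.0000, bond B=-157.1930.
  t=1,j=0: stock 162.8900 → up 188.9524 (V=32.2684), down 148.2299 (V=0.0000). Price 26.0412; hedge Δ=0.7924, bond B=-103.0325.
  t=1,j=1: stock 207.6400 → up 240.8624 (V=83.6694), down 188.9524 (V=32.2684). Price 69.7871; hedge Δ=0.9902, bond B=-135.8168.
  t=0,j=0: stock 179.0000 → up 207.6400 (V=69.7871), down 162.8900 (V=26.0412). Price 58.1469; hedge Δ=0.9776, bond B=-116.8369.
Root portfolio cost Δ·179+B reproduces V0=58.1469.

(0,0): Delta=0.9776 Bond=-116.8369
(1,0): Delta=0.7924 Bond=-103.0325
(1,1): Delta=0.9902 Bond=-135.8168
(2,0): Delta=0.0000 Bond=0.0000
(2,1): Delta=0.8465 Bond=-127.6707
(2,2): Delta=1.0000 Bond=-157.1930
V0=58.1469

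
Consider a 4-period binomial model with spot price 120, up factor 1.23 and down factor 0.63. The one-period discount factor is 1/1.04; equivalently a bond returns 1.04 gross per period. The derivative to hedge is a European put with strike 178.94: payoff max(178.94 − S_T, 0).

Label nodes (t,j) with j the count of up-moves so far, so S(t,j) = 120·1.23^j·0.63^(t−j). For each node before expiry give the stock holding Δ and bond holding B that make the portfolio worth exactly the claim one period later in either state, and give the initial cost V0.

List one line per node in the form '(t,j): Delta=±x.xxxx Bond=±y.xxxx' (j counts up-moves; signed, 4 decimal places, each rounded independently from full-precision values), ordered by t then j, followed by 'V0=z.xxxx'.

(0,0): Delta=-0.6229 Bond=125.5445
(1,0): Delta=-1.0000 Bond=159.0770
(1,1): Delta=-0.5334 Bond=117.3540
(2,0): Delta=-1.0000 Bond=165.4401
(2,1): Delta=-1.0000 Bond=165.4401
(2,2): Delta=-0.4226 Bond=101.9398
(3,0): Delta=-1.0000 Bond=172.0577
(3,1): Delta=-1.0000 Bond=172.0577
(3,2): Delta=-1.0000 Bond=172.0577
(3,3): Delta=-0.2855 Bond=75.4133
V0=50.7996

Under the risk-neutral measure, an up-move has probability p* = (R−d)/(u−d) = 0.6833 and values discount at R = 1.04.
Payoff layer (t=4): V(4,0)=160.0364, V(4,1)=142.0331, V(4,2)=106.8836, V(4,3)=38.2585, V(4,4)=0.0000
  t=3,j=0: stock 30.0056 → up 36.9069 (V=142.0331), down 18.9036 (V=160.0364). Price 142.0521; hedge Δ=-1.0000, bond B=172.0577.
  t=3,j=1: stock 58.5824 → up 72.0564 (V=106.8836), down 36.9069 (V=142.0331). Price 113.4753; hedge Δ=-1.0000, bond B=172.0577.
  t=3,j=2: stock 114.3752 → up 140.6815 (V=38.2585), down 72.0564 (V=106.8836). Price 57.6825; hedge Δ=-1.0000, bond B=172.0577.
  t=3,j=3: stock 223.3040 → up 274.6640 (V=0.0000), down 140.6815 (V=38.2585). Price 11.6492; hedge Δ=-0.2855, bond B=75.4133.
  t=2,j=0: stock 47.6280 → up 58.5824 (V=113.4753), down 30.0056 (V=142.0521). Price 117.8121; hedge Δ=-1.0000, bond B=165.4401.
  t=2,j=1: stock 92.9880 → up 114.3752 (V=57.6825), down 58.5824 (V=113.4753). Price 72.4521; hedge Δ=-1.0000, bond B=165.4401.
  t=2,j=2: stock 181.5480 → up 223.3040 (V=11.6492), down 114.3752 (V=57.6825). Price 25.2177; hedge Δ=-0.4226, bond B=101.9398.
  t=1,j=0: stock 75.6000 → up 92.9880 (V=72.4521), down 47.6280 (V=117.8121). Price 83.4770; hedge Δ=-1.0000, bond B=159.0770.
  t=1,j=1: stock 147.6000 → up 181.5480 (V=25.2177), down 92.9880 (V=72.4521). Price 38.6301; hedge Δ=-0.5334, bond B=117.3540.
  t=0,j=0: stock 120.0000 → up 147.6000 (V=38.6301), down 75.6000 (V=83.4770). Price 50.7996; hedge Δ=-0.6229, bond B=125.5445.
Self-financing check: at every node Δ·S+B equals the discounted successor values.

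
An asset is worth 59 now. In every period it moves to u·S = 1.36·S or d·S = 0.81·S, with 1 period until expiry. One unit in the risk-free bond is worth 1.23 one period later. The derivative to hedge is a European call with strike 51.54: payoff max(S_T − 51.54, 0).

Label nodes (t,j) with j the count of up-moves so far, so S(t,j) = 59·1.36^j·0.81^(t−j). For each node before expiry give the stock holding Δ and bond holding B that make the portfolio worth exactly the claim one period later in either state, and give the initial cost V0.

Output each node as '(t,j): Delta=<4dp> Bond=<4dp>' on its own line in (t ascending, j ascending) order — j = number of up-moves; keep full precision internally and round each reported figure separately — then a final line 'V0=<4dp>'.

(0,0): Delta=0.8844 Bond=-34.3636
V0=17.8182

Risk-neutral probability p* = (R−d)/(u−d) = (1.23−0.81)/(1.36−0.81) = 0.7636.
At expiry t=1: V(1,0)=0.0000, V(1,1)=28.7000
Node (0,0) S=59.0000: V=(p*·28.7000+(1−p*)·0.0000)/1.23=17.8182; Δ=(28.7000−0.0000)/(80.2400−47.7900)=0.8844; B=V−Δ·S=-34.3636
Self-financing check: at every node Δ·S+B equals the discounted successor values.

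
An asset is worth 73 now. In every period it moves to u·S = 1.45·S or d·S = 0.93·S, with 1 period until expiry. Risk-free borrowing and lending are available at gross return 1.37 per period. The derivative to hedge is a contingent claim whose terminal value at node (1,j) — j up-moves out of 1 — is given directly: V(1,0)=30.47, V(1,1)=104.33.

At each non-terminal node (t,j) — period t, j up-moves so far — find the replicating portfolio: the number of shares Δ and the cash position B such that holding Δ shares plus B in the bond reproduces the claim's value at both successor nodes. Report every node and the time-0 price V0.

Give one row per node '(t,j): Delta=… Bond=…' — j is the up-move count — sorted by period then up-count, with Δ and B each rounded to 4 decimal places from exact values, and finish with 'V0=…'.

(0,0): Delta=1.9457 Bond=-74.1794
V0=67.8591

The replicating-portfolio and risk-neutral prices coincide; use p* = (1.37−0.93)/(1.45−0.93) = 0.8462 for the latter.
At expiry t=1: V(1,0)=30.4700, V(1,1)=104.3300
Node (0,0) S=73.0000: V=(p*·104.3300+(1−p*)·30.4700)/1.37=67.8591; Δ=(104.3300−30.4700)/(105.8500−67.8900)=1.9457; B=V−Δ·S=-74.1794
Each (Δ,B) replicates both successor values, so the strategy is self-financing and V0 is arbitrage-free.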